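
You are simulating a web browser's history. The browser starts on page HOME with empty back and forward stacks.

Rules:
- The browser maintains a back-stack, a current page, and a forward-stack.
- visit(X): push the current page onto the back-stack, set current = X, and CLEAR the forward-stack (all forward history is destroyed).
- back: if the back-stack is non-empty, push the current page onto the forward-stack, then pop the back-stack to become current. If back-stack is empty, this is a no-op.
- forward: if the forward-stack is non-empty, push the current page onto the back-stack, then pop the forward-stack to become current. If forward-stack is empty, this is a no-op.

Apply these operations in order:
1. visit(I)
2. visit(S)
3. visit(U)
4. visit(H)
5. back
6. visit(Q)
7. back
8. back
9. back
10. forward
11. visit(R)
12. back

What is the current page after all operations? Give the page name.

After 1 (visit(I)): cur=I back=1 fwd=0
After 2 (visit(S)): cur=S back=2 fwd=0
After 3 (visit(U)): cur=U back=3 fwd=0
After 4 (visit(H)): cur=H back=4 fwd=0
After 5 (back): cur=U back=3 fwd=1
After 6 (visit(Q)): cur=Q back=4 fwd=0
After 7 (back): cur=U back=3 fwd=1
After 8 (back): cur=S back=2 fwd=2
After 9 (back): cur=I back=1 fwd=3
After 10 (forward): cur=S back=2 fwd=2
After 11 (visit(R)): cur=R back=3 fwd=0
After 12 (back): cur=S back=2 fwd=1

Answer: S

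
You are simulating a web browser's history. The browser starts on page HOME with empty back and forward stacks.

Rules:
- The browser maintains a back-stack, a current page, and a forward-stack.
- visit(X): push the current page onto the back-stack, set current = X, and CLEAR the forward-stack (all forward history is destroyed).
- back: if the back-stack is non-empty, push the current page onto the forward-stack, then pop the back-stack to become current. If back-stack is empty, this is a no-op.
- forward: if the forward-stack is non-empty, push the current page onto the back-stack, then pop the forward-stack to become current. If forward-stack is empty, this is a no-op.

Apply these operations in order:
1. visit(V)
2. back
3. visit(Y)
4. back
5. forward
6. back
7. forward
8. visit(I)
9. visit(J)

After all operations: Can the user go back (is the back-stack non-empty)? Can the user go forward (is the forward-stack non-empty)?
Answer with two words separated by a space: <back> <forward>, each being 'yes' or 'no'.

Answer: yes no

Derivation:
After 1 (visit(V)): cur=V back=1 fwd=0
After 2 (back): cur=HOME back=0 fwd=1
After 3 (visit(Y)): cur=Y back=1 fwd=0
After 4 (back): cur=HOME back=0 fwd=1
After 5 (forward): cur=Y back=1 fwd=0
After 6 (back): cur=HOME back=0 fwd=1
After 7 (forward): cur=Y back=1 fwd=0
After 8 (visit(I)): cur=I back=2 fwd=0
After 9 (visit(J)): cur=J back=3 fwd=0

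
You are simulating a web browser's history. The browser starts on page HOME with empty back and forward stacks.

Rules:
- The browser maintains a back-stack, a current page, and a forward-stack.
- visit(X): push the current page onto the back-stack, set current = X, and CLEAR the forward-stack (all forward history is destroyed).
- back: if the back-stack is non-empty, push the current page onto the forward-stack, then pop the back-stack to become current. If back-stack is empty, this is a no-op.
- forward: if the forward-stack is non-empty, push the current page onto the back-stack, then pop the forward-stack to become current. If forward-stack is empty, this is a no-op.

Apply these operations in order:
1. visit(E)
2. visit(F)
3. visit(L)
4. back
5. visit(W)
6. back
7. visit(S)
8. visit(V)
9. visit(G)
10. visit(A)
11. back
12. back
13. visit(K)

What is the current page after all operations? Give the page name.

After 1 (visit(E)): cur=E back=1 fwd=0
After 2 (visit(F)): cur=F back=2 fwd=0
After 3 (visit(L)): cur=L back=3 fwd=0
After 4 (back): cur=F back=2 fwd=1
After 5 (visit(W)): cur=W back=3 fwd=0
After 6 (back): cur=F back=2 fwd=1
After 7 (visit(S)): cur=S back=3 fwd=0
After 8 (visit(V)): cur=V back=4 fwd=0
After 9 (visit(G)): cur=G back=5 fwd=0
After 10 (visit(A)): cur=A back=6 fwd=0
After 11 (back): cur=G back=5 fwd=1
After 12 (back): cur=V back=4 fwd=2
After 13 (visit(K)): cur=K back=5 fwd=0

Answer: K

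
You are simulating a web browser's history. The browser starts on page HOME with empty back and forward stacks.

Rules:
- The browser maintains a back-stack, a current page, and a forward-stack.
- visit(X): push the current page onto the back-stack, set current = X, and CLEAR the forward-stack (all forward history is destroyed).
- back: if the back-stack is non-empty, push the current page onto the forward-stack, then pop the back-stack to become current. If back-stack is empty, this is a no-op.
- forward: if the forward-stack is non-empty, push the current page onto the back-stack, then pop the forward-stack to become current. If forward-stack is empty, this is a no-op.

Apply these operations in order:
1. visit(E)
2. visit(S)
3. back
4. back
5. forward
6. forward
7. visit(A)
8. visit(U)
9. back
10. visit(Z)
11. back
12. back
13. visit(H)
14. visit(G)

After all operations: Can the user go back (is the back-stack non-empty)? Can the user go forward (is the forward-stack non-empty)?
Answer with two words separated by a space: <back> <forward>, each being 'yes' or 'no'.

Answer: yes no

Derivation:
After 1 (visit(E)): cur=E back=1 fwd=0
After 2 (visit(S)): cur=S back=2 fwd=0
After 3 (back): cur=E back=1 fwd=1
After 4 (back): cur=HOME back=0 fwd=2
After 5 (forward): cur=E back=1 fwd=1
After 6 (forward): cur=S back=2 fwd=0
After 7 (visit(A)): cur=A back=3 fwd=0
After 8 (visit(U)): cur=U back=4 fwd=0
After 9 (back): cur=A back=3 fwd=1
After 10 (visit(Z)): cur=Z back=4 fwd=0
After 11 (back): cur=A back=3 fwd=1
After 12 (back): cur=S back=2 fwd=2
After 13 (visit(H)): cur=H back=3 fwd=0
After 14 (visit(G)): cur=G back=4 fwd=0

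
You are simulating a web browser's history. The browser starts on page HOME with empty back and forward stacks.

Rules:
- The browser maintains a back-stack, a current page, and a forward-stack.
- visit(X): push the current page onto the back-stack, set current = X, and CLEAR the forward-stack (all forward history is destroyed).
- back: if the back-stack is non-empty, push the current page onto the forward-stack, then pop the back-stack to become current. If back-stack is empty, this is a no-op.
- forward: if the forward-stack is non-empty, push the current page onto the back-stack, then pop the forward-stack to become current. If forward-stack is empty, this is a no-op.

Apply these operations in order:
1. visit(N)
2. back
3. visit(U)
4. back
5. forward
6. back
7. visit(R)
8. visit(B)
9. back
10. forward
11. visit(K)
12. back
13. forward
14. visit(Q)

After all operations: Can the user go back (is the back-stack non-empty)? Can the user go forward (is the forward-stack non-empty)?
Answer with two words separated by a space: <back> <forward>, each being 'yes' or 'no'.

After 1 (visit(N)): cur=N back=1 fwd=0
After 2 (back): cur=HOME back=0 fwd=1
After 3 (visit(U)): cur=U back=1 fwd=0
After 4 (back): cur=HOME back=0 fwd=1
After 5 (forward): cur=U back=1 fwd=0
After 6 (back): cur=HOME back=0 fwd=1
After 7 (visit(R)): cur=R back=1 fwd=0
After 8 (visit(B)): cur=B back=2 fwd=0
After 9 (back): cur=R back=1 fwd=1
After 10 (forward): cur=B back=2 fwd=0
After 11 (visit(K)): cur=K back=3 fwd=0
After 12 (back): cur=B back=2 fwd=1
After 13 (forward): cur=K back=3 fwd=0
After 14 (visit(Q)): cur=Q back=4 fwd=0

Answer: yes no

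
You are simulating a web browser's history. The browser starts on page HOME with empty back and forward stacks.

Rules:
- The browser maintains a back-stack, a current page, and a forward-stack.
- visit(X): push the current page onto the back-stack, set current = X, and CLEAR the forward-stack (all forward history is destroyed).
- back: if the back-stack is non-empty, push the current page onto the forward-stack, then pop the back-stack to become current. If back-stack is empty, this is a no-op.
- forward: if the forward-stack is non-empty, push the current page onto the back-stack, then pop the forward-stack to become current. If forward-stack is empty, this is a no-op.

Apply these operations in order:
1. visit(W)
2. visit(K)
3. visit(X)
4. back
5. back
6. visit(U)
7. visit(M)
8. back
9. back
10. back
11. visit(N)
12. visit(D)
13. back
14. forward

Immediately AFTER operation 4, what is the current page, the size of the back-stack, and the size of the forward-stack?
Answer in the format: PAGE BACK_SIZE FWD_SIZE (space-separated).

After 1 (visit(W)): cur=W back=1 fwd=0
After 2 (visit(K)): cur=K back=2 fwd=0
After 3 (visit(X)): cur=X back=3 fwd=0
After 4 (back): cur=K back=2 fwd=1

K 2 1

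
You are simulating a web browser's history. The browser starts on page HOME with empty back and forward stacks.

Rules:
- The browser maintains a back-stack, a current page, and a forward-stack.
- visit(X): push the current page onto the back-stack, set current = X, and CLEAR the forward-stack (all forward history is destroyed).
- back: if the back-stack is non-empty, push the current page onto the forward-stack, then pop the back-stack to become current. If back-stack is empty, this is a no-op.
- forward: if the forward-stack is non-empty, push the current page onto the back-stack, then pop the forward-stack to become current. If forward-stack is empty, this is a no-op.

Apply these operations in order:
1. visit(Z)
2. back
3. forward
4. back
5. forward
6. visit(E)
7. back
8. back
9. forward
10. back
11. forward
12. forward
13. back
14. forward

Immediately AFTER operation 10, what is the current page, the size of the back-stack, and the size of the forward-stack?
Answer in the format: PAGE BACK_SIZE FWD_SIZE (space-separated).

After 1 (visit(Z)): cur=Z back=1 fwd=0
After 2 (back): cur=HOME back=0 fwd=1
After 3 (forward): cur=Z back=1 fwd=0
After 4 (back): cur=HOME back=0 fwd=1
After 5 (forward): cur=Z back=1 fwd=0
After 6 (visit(E)): cur=E back=2 fwd=0
After 7 (back): cur=Z back=1 fwd=1
After 8 (back): cur=HOME back=0 fwd=2
After 9 (forward): cur=Z back=1 fwd=1
After 10 (back): cur=HOME back=0 fwd=2

HOME 0 2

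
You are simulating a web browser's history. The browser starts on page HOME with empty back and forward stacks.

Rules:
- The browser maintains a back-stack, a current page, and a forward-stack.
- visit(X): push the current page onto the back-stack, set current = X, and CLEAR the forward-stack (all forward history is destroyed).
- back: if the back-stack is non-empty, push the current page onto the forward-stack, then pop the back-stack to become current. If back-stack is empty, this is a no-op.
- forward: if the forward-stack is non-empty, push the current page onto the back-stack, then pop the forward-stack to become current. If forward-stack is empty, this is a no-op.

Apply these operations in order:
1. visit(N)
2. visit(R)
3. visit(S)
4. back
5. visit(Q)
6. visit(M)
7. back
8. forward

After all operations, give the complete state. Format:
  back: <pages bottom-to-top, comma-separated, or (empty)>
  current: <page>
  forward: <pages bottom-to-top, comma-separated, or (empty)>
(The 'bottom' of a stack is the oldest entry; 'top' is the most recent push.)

Answer: back: HOME,N,R,Q
current: M
forward: (empty)

Derivation:
After 1 (visit(N)): cur=N back=1 fwd=0
After 2 (visit(R)): cur=R back=2 fwd=0
After 3 (visit(S)): cur=S back=3 fwd=0
After 4 (back): cur=R back=2 fwd=1
After 5 (visit(Q)): cur=Q back=3 fwd=0
After 6 (visit(M)): cur=M back=4 fwd=0
After 7 (back): cur=Q back=3 fwd=1
After 8 (forward): cur=M back=4 fwd=0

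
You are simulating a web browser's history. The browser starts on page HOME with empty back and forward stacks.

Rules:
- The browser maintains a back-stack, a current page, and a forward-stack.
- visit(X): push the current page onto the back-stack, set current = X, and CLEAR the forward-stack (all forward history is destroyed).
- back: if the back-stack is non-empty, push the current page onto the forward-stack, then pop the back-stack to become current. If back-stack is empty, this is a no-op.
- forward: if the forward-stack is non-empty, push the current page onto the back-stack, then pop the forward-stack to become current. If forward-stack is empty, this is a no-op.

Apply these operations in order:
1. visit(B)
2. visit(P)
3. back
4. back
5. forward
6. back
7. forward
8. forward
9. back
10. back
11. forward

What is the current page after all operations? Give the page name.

Answer: B

Derivation:
After 1 (visit(B)): cur=B back=1 fwd=0
After 2 (visit(P)): cur=P back=2 fwd=0
After 3 (back): cur=B back=1 fwd=1
After 4 (back): cur=HOME back=0 fwd=2
After 5 (forward): cur=B back=1 fwd=1
After 6 (back): cur=HOME back=0 fwd=2
After 7 (forward): cur=B back=1 fwd=1
After 8 (forward): cur=P back=2 fwd=0
After 9 (back): cur=B back=1 fwd=1
After 10 (back): cur=HOME back=0 fwd=2
After 11 (forward): cur=B back=1 fwd=1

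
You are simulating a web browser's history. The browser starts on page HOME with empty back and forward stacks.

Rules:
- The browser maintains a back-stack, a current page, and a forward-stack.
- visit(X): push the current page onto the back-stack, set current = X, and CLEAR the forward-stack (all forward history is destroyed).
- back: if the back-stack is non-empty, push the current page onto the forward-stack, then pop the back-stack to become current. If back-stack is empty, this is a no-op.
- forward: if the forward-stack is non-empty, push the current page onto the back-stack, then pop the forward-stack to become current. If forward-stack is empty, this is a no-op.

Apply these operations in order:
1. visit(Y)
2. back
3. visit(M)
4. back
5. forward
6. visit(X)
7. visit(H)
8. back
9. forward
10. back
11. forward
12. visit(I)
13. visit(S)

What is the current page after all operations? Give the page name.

Answer: S

Derivation:
After 1 (visit(Y)): cur=Y back=1 fwd=0
After 2 (back): cur=HOME back=0 fwd=1
After 3 (visit(M)): cur=M back=1 fwd=0
After 4 (back): cur=HOME back=0 fwd=1
After 5 (forward): cur=M back=1 fwd=0
After 6 (visit(X)): cur=X back=2 fwd=0
After 7 (visit(H)): cur=H back=3 fwd=0
After 8 (back): cur=X back=2 fwd=1
After 9 (forward): cur=H back=3 fwd=0
After 10 (back): cur=X back=2 fwd=1
After 11 (forward): cur=H back=3 fwd=0
After 12 (visit(I)): cur=I back=4 fwd=0
After 13 (visit(S)): cur=S back=5 fwd=0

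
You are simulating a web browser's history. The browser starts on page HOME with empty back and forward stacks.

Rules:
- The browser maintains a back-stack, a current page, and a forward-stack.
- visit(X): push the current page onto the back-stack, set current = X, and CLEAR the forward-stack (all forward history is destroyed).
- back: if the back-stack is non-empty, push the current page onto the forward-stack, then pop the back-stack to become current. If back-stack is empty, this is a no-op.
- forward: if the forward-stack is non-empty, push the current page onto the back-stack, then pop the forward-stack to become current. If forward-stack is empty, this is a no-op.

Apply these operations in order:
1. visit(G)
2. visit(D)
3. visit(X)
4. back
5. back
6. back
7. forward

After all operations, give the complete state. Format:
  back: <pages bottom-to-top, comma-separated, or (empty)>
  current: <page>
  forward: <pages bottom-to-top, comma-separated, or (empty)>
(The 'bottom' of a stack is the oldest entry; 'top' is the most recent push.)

After 1 (visit(G)): cur=G back=1 fwd=0
After 2 (visit(D)): cur=D back=2 fwd=0
After 3 (visit(X)): cur=X back=3 fwd=0
After 4 (back): cur=D back=2 fwd=1
After 5 (back): cur=G back=1 fwd=2
After 6 (back): cur=HOME back=0 fwd=3
After 7 (forward): cur=G back=1 fwd=2

Answer: back: HOME
current: G
forward: X,D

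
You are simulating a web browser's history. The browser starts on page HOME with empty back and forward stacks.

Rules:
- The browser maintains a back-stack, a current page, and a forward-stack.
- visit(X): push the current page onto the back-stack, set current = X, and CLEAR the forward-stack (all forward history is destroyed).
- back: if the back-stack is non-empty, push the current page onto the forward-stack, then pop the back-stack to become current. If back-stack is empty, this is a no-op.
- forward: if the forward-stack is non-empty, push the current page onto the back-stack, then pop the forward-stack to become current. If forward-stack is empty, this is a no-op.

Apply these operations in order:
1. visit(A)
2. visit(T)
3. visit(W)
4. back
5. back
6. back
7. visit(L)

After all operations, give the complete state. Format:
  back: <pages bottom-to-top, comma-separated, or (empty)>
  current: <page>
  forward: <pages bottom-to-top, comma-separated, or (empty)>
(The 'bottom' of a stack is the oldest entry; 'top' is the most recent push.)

Answer: back: HOME
current: L
forward: (empty)

Derivation:
After 1 (visit(A)): cur=A back=1 fwd=0
After 2 (visit(T)): cur=T back=2 fwd=0
After 3 (visit(W)): cur=W back=3 fwd=0
After 4 (back): cur=T back=2 fwd=1
After 5 (back): cur=A back=1 fwd=2
After 6 (back): cur=HOME back=0 fwd=3
After 7 (visit(L)): cur=L back=1 fwd=0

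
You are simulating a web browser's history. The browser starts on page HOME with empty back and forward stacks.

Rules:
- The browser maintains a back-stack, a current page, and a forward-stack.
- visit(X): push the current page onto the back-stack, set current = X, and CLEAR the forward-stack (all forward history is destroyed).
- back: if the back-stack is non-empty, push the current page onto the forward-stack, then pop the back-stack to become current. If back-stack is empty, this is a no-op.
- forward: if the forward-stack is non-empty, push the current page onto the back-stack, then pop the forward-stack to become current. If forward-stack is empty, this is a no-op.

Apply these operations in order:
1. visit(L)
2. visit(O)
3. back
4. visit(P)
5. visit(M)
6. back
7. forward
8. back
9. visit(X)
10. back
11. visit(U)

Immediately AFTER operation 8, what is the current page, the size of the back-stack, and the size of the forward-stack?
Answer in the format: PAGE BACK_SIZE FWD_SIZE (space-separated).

After 1 (visit(L)): cur=L back=1 fwd=0
After 2 (visit(O)): cur=O back=2 fwd=0
After 3 (back): cur=L back=1 fwd=1
After 4 (visit(P)): cur=P back=2 fwd=0
After 5 (visit(M)): cur=M back=3 fwd=0
After 6 (back): cur=P back=2 fwd=1
After 7 (forward): cur=M back=3 fwd=0
After 8 (back): cur=P back=2 fwd=1

P 2 1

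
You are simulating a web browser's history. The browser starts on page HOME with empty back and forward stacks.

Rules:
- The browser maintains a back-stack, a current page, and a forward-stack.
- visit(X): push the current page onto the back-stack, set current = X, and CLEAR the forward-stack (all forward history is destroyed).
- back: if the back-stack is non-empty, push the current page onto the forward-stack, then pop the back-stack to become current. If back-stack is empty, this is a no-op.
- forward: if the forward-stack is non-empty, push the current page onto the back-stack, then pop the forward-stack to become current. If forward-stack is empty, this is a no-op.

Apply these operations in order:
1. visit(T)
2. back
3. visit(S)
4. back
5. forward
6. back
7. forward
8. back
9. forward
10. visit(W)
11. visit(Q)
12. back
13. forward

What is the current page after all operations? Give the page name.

Answer: Q

Derivation:
After 1 (visit(T)): cur=T back=1 fwd=0
After 2 (back): cur=HOME back=0 fwd=1
After 3 (visit(S)): cur=S back=1 fwd=0
After 4 (back): cur=HOME back=0 fwd=1
After 5 (forward): cur=S back=1 fwd=0
After 6 (back): cur=HOME back=0 fwd=1
After 7 (forward): cur=S back=1 fwd=0
After 8 (back): cur=HOME back=0 fwd=1
After 9 (forward): cur=S back=1 fwd=0
After 10 (visit(W)): cur=W back=2 fwd=0
After 11 (visit(Q)): cur=Q back=3 fwd=0
After 12 (back): cur=W back=2 fwd=1
After 13 (forward): cur=Q back=3 fwd=0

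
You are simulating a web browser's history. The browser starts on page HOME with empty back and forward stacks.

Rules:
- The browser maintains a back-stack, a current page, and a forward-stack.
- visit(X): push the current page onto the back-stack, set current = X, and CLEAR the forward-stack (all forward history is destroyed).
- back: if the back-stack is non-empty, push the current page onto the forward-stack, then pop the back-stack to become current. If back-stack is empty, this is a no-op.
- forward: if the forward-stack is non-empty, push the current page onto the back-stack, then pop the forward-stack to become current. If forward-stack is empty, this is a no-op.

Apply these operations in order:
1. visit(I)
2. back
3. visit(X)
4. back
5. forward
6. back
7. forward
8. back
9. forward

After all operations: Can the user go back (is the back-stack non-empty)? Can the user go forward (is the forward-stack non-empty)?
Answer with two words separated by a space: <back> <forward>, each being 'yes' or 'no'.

After 1 (visit(I)): cur=I back=1 fwd=0
After 2 (back): cur=HOME back=0 fwd=1
After 3 (visit(X)): cur=X back=1 fwd=0
After 4 (back): cur=HOME back=0 fwd=1
After 5 (forward): cur=X back=1 fwd=0
After 6 (back): cur=HOME back=0 fwd=1
After 7 (forward): cur=X back=1 fwd=0
After 8 (back): cur=HOME back=0 fwd=1
After 9 (forward): cur=X back=1 fwd=0

Answer: yes no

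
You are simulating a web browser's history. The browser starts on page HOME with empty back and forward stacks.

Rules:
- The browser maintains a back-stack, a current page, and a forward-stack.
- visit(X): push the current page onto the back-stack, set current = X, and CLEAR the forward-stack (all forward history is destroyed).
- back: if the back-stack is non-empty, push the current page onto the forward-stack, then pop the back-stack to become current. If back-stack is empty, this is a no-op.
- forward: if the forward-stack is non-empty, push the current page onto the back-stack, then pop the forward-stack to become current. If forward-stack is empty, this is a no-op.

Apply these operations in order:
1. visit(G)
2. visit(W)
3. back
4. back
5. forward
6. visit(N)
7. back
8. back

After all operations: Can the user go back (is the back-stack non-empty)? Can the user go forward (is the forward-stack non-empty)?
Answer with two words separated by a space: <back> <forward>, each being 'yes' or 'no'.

After 1 (visit(G)): cur=G back=1 fwd=0
After 2 (visit(W)): cur=W back=2 fwd=0
After 3 (back): cur=G back=1 fwd=1
After 4 (back): cur=HOME back=0 fwd=2
After 5 (forward): cur=G back=1 fwd=1
After 6 (visit(N)): cur=N back=2 fwd=0
After 7 (back): cur=G back=1 fwd=1
After 8 (back): cur=HOME back=0 fwd=2

Answer: no yes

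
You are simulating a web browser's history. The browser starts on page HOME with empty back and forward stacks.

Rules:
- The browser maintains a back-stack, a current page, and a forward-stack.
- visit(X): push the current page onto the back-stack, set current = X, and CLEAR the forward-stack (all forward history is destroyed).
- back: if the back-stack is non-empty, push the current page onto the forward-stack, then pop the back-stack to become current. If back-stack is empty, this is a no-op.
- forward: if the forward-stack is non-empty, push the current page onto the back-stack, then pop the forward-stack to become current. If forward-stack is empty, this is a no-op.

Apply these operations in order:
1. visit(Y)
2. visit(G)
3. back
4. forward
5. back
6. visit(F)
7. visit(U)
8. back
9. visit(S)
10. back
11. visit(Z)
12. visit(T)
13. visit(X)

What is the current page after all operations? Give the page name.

Answer: X

Derivation:
After 1 (visit(Y)): cur=Y back=1 fwd=0
After 2 (visit(G)): cur=G back=2 fwd=0
After 3 (back): cur=Y back=1 fwd=1
After 4 (forward): cur=G back=2 fwd=0
After 5 (back): cur=Y back=1 fwd=1
After 6 (visit(F)): cur=F back=2 fwd=0
After 7 (visit(U)): cur=U back=3 fwd=0
After 8 (back): cur=F back=2 fwd=1
After 9 (visit(S)): cur=S back=3 fwd=0
After 10 (back): cur=F back=2 fwd=1
After 11 (visit(Z)): cur=Z back=3 fwd=0
After 12 (visit(T)): cur=T back=4 fwd=0
After 13 (visit(X)): cur=X back=5 fwd=0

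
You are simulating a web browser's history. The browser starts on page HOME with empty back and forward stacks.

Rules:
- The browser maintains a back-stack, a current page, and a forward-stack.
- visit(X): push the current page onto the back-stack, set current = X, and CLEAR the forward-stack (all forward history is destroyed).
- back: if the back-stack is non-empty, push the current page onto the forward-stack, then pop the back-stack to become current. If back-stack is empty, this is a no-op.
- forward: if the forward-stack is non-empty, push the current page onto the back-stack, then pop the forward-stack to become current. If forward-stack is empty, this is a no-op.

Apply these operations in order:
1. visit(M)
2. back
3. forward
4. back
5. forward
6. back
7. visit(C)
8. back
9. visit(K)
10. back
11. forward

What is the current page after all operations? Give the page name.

After 1 (visit(M)): cur=M back=1 fwd=0
After 2 (back): cur=HOME back=0 fwd=1
After 3 (forward): cur=M back=1 fwd=0
After 4 (back): cur=HOME back=0 fwd=1
After 5 (forward): cur=M back=1 fwd=0
After 6 (back): cur=HOME back=0 fwd=1
After 7 (visit(C)): cur=C back=1 fwd=0
After 8 (back): cur=HOME back=0 fwd=1
After 9 (visit(K)): cur=K back=1 fwd=0
After 10 (back): cur=HOME back=0 fwd=1
After 11 (forward): cur=K back=1 fwd=0

Answer: K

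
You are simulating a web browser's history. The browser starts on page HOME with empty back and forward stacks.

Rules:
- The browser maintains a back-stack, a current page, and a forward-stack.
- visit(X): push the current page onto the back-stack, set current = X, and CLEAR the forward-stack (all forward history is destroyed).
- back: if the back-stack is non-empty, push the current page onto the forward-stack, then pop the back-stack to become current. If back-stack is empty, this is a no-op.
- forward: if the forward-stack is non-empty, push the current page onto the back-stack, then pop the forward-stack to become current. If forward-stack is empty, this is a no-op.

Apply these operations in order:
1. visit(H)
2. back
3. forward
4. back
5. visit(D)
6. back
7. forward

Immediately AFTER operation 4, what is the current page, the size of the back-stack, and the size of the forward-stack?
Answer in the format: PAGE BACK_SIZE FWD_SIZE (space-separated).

After 1 (visit(H)): cur=H back=1 fwd=0
After 2 (back): cur=HOME back=0 fwd=1
After 3 (forward): cur=H back=1 fwd=0
After 4 (back): cur=HOME back=0 fwd=1

HOME 0 1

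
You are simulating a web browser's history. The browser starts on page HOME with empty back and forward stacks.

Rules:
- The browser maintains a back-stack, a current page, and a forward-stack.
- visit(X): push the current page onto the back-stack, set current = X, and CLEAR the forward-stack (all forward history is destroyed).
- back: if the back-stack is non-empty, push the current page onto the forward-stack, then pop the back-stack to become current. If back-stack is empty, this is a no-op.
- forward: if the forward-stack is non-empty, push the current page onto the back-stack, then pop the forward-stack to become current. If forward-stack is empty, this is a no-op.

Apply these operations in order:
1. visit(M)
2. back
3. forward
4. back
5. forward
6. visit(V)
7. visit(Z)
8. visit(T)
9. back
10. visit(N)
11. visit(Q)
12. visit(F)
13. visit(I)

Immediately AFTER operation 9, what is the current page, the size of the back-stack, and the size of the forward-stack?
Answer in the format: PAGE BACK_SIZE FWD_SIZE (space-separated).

After 1 (visit(M)): cur=M back=1 fwd=0
After 2 (back): cur=HOME back=0 fwd=1
After 3 (forward): cur=M back=1 fwd=0
After 4 (back): cur=HOME back=0 fwd=1
After 5 (forward): cur=M back=1 fwd=0
After 6 (visit(V)): cur=V back=2 fwd=0
After 7 (visit(Z)): cur=Z back=3 fwd=0
After 8 (visit(T)): cur=T back=4 fwd=0
After 9 (back): cur=Z back=3 fwd=1

Z 3 1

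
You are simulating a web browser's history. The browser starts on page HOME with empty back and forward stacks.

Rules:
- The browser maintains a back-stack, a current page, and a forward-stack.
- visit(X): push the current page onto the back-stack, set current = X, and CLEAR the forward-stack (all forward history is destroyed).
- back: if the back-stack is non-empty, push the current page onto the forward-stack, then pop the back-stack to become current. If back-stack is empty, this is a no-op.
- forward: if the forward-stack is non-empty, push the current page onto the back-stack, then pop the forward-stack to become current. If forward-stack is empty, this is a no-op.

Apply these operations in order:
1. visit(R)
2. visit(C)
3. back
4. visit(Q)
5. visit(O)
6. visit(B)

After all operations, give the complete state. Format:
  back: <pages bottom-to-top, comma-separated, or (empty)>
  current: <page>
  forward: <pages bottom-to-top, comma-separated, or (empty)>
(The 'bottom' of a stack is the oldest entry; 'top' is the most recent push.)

After 1 (visit(R)): cur=R back=1 fwd=0
After 2 (visit(C)): cur=C back=2 fwd=0
After 3 (back): cur=R back=1 fwd=1
After 4 (visit(Q)): cur=Q back=2 fwd=0
After 5 (visit(O)): cur=O back=3 fwd=0
After 6 (visit(B)): cur=B back=4 fwd=0

Answer: back: HOME,R,Q,O
current: B
forward: (empty)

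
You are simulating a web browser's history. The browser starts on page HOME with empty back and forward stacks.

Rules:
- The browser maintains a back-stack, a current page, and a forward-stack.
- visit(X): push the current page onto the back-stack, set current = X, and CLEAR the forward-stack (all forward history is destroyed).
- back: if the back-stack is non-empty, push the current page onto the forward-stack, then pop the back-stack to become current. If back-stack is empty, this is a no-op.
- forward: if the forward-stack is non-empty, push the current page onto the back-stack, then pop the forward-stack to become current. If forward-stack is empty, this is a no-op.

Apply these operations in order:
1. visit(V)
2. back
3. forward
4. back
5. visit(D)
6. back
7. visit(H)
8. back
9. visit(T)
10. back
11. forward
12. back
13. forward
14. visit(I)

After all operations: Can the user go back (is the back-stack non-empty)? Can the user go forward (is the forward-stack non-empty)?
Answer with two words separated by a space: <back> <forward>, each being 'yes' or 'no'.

After 1 (visit(V)): cur=V back=1 fwd=0
After 2 (back): cur=HOME back=0 fwd=1
After 3 (forward): cur=V back=1 fwd=0
After 4 (back): cur=HOME back=0 fwd=1
After 5 (visit(D)): cur=D back=1 fwd=0
After 6 (back): cur=HOME back=0 fwd=1
After 7 (visit(H)): cur=H back=1 fwd=0
After 8 (back): cur=HOME back=0 fwd=1
After 9 (visit(T)): cur=T back=1 fwd=0
After 10 (back): cur=HOME back=0 fwd=1
After 11 (forward): cur=T back=1 fwd=0
After 12 (back): cur=HOME back=0 fwd=1
After 13 (forward): cur=T back=1 fwd=0
After 14 (visit(I)): cur=I back=2 fwd=0

Answer: yes no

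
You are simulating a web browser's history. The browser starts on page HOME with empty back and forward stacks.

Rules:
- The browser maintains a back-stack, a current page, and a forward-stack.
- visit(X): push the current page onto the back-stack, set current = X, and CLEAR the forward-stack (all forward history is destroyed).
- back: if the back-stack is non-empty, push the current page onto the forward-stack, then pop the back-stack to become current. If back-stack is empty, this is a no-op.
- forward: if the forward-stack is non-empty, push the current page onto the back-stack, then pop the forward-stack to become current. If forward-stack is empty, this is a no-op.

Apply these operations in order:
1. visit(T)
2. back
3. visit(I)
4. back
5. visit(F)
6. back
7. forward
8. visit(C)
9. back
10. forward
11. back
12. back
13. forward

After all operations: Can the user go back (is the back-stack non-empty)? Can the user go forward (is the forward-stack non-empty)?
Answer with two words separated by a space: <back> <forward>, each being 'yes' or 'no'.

Answer: yes yes

Derivation:
After 1 (visit(T)): cur=T back=1 fwd=0
After 2 (back): cur=HOME back=0 fwd=1
After 3 (visit(I)): cur=I back=1 fwd=0
After 4 (back): cur=HOME back=0 fwd=1
After 5 (visit(F)): cur=F back=1 fwd=0
After 6 (back): cur=HOME back=0 fwd=1
After 7 (forward): cur=F back=1 fwd=0
After 8 (visit(C)): cur=C back=2 fwd=0
After 9 (back): cur=F back=1 fwd=1
After 10 (forward): cur=C back=2 fwd=0
After 11 (back): cur=F back=1 fwd=1
After 12 (back): cur=HOME back=0 fwd=2
After 13 (forward): cur=F back=1 fwd=1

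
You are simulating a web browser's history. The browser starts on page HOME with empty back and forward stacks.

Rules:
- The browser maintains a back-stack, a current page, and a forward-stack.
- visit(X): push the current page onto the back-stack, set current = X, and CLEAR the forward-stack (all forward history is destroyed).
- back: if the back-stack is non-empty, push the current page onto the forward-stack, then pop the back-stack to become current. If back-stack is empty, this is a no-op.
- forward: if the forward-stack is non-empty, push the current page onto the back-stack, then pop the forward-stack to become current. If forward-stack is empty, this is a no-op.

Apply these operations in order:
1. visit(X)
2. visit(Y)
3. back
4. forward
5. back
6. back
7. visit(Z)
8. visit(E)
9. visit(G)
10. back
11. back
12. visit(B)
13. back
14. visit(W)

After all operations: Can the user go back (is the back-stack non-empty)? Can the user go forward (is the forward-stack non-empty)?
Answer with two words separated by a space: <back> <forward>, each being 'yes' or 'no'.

After 1 (visit(X)): cur=X back=1 fwd=0
After 2 (visit(Y)): cur=Y back=2 fwd=0
After 3 (back): cur=X back=1 fwd=1
After 4 (forward): cur=Y back=2 fwd=0
After 5 (back): cur=X back=1 fwd=1
After 6 (back): cur=HOME back=0 fwd=2
After 7 (visit(Z)): cur=Z back=1 fwd=0
After 8 (visit(E)): cur=E back=2 fwd=0
After 9 (visit(G)): cur=G back=3 fwd=0
After 10 (back): cur=E back=2 fwd=1
After 11 (back): cur=Z back=1 fwd=2
After 12 (visit(B)): cur=B back=2 fwd=0
After 13 (back): cur=Z back=1 fwd=1
After 14 (visit(W)): cur=W back=2 fwd=0

Answer: yes no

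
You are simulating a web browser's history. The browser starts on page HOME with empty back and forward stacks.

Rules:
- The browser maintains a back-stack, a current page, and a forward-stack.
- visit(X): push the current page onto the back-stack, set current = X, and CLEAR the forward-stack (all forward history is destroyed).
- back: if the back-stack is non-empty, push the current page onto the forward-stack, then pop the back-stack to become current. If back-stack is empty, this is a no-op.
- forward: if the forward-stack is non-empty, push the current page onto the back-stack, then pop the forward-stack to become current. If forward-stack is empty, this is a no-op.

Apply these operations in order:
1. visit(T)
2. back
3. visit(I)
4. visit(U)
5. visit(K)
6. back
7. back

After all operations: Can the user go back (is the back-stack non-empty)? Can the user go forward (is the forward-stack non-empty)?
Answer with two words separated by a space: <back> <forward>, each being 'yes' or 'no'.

Answer: yes yes

Derivation:
After 1 (visit(T)): cur=T back=1 fwd=0
After 2 (back): cur=HOME back=0 fwd=1
After 3 (visit(I)): cur=I back=1 fwd=0
After 4 (visit(U)): cur=U back=2 fwd=0
After 5 (visit(K)): cur=K back=3 fwd=0
After 6 (back): cur=U back=2 fwd=1
After 7 (back): cur=I back=1 fwd=2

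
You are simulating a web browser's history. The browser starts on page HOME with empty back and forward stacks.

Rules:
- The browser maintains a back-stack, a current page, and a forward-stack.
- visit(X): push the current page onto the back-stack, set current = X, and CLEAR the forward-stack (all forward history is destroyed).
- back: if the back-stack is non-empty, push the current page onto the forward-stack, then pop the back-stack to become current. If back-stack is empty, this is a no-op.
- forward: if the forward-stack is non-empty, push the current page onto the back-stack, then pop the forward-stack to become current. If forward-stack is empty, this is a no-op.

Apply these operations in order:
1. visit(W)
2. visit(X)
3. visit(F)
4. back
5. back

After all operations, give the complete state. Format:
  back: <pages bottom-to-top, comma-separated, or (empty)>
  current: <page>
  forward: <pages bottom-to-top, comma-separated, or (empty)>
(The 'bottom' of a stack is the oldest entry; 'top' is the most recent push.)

Answer: back: HOME
current: W
forward: F,X

Derivation:
After 1 (visit(W)): cur=W back=1 fwd=0
After 2 (visit(X)): cur=X back=2 fwd=0
After 3 (visit(F)): cur=F back=3 fwd=0
After 4 (back): cur=X back=2 fwd=1
After 5 (back): cur=W back=1 fwd=2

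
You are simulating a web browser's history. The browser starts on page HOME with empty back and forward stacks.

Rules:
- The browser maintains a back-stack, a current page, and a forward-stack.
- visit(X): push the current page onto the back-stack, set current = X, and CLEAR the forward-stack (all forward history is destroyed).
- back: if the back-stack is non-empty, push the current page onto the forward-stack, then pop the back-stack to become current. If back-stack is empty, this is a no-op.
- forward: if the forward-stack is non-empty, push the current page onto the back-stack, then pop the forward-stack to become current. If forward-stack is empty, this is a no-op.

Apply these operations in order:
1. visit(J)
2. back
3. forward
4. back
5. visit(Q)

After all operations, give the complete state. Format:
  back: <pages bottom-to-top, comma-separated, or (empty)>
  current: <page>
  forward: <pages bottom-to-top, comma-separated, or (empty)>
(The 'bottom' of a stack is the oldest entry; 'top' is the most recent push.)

After 1 (visit(J)): cur=J back=1 fwd=0
After 2 (back): cur=HOME back=0 fwd=1
After 3 (forward): cur=J back=1 fwd=0
After 4 (back): cur=HOME back=0 fwd=1
After 5 (visit(Q)): cur=Q back=1 fwd=0

Answer: back: HOME
current: Q
forward: (empty)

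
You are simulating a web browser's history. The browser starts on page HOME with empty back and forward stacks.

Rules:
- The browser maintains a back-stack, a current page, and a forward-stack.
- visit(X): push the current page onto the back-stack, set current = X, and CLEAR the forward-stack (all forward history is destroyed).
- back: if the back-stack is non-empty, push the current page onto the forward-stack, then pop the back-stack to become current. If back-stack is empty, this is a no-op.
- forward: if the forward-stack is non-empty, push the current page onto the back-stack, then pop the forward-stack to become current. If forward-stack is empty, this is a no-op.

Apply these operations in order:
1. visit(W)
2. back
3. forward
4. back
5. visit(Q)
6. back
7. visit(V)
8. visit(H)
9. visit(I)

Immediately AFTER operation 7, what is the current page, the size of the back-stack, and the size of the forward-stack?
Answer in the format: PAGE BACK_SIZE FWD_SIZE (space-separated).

After 1 (visit(W)): cur=W back=1 fwd=0
After 2 (back): cur=HOME back=0 fwd=1
After 3 (forward): cur=W back=1 fwd=0
After 4 (back): cur=HOME back=0 fwd=1
After 5 (visit(Q)): cur=Q back=1 fwd=0
After 6 (back): cur=HOME back=0 fwd=1
After 7 (visit(V)): cur=V back=1 fwd=0

V 1 0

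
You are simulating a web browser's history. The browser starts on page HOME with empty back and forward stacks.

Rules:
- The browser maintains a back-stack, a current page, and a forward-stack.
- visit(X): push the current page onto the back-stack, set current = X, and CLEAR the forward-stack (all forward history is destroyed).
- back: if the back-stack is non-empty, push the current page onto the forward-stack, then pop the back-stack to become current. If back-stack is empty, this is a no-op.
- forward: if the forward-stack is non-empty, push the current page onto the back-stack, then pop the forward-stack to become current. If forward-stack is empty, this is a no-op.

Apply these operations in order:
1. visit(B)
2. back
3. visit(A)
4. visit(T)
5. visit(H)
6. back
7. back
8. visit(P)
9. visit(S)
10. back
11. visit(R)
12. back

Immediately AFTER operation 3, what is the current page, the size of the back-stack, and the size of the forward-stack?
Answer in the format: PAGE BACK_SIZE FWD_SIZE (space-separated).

After 1 (visit(B)): cur=B back=1 fwd=0
After 2 (back): cur=HOME back=0 fwd=1
After 3 (visit(A)): cur=A back=1 fwd=0

A 1 0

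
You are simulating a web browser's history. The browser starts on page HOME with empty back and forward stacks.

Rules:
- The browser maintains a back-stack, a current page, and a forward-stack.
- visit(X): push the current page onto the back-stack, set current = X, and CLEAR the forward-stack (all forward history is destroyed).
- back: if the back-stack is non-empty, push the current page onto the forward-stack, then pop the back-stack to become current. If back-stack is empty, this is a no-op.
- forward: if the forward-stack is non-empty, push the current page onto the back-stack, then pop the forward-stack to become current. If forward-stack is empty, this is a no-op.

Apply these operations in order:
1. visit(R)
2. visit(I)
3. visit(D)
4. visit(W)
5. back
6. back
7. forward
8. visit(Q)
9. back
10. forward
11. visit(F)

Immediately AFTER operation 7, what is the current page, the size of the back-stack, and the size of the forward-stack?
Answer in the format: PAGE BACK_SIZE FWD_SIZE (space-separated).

After 1 (visit(R)): cur=R back=1 fwd=0
After 2 (visit(I)): cur=I back=2 fwd=0
After 3 (visit(D)): cur=D back=3 fwd=0
After 4 (visit(W)): cur=W back=4 fwd=0
After 5 (back): cur=D back=3 fwd=1
After 6 (back): cur=I back=2 fwd=2
After 7 (forward): cur=D back=3 fwd=1

D 3 1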